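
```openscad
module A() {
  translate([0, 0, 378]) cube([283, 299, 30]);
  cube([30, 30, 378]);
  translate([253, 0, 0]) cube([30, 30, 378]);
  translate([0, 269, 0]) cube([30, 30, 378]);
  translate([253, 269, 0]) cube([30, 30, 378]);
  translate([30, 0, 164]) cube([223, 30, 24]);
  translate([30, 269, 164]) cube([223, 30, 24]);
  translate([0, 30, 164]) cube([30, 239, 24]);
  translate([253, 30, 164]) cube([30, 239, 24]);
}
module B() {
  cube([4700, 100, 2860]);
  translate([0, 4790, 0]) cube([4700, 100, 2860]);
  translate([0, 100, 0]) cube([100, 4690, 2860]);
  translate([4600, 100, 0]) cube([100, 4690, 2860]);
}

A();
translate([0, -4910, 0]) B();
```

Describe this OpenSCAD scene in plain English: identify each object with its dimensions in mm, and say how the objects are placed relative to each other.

A is a four-legged stool. The seat is 283×299 mm, 30 mm thick, top at z = 408 mm. It stands on four square legs, each 30×30 mm in cross-section, from z = 0 to the seat underside, each flush with a corner of the seat. Four stretchers, 30 mm wide and 24 mm tall, connect adjacent legs with their undersides at z = 164 mm, each running between the inner faces of the legs it joins and aligned with the legs' outer faces on the other axis.

B is a box-shaped house frame (walls only): outside footprint 4700×4890 mm, wall height 2860 mm, wall thickness 100 mm. The two y-facing walls run the full x-width; the two x-facing walls fit between the inner faces of the y-facing walls.

The house frame is on the floor beside the stool on its −y side.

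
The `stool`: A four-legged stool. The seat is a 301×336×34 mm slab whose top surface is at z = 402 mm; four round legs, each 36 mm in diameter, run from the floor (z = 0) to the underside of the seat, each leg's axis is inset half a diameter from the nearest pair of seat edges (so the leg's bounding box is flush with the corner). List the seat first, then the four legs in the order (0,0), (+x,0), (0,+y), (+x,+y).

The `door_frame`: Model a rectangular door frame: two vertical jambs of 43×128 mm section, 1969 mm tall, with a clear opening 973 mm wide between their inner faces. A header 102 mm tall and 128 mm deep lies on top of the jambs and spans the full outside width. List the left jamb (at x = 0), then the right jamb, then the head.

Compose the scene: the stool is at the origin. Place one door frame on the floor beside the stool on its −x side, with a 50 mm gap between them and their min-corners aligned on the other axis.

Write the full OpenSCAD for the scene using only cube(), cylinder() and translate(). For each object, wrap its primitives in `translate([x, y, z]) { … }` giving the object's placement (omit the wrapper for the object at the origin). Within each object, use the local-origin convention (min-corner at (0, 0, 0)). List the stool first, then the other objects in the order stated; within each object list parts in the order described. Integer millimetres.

translate([0, 0, 368]) cube([301, 336, 34]);
translate([18, 18, 0]) cylinder(h = 368, r = 18);
translate([283, 18, 0]) cylinder(h = 368, r = 18);
translate([18, 318, 0]) cylinder(h = 368, r = 18);
translate([283, 318, 0]) cylinder(h = 368, r = 18);
translate([-1109, 0, 0]) {
  cube([43, 128, 1969]);
  translate([1016, 0, 0]) cube([43, 128, 1969]);
  translate([0, 0, 1969]) cube([1059, 128, 102]);
}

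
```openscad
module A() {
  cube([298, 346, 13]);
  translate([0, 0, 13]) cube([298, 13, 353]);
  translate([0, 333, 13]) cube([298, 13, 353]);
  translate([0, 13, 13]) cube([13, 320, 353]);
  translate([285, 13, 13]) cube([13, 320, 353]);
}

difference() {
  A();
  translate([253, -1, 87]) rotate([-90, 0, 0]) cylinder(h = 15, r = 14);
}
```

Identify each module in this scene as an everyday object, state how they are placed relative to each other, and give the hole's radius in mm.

The subtracted cylinder has r = 14 mm.

A is an open box. The open box has a circular hole through its front wall. The hole's radius is 14 mm.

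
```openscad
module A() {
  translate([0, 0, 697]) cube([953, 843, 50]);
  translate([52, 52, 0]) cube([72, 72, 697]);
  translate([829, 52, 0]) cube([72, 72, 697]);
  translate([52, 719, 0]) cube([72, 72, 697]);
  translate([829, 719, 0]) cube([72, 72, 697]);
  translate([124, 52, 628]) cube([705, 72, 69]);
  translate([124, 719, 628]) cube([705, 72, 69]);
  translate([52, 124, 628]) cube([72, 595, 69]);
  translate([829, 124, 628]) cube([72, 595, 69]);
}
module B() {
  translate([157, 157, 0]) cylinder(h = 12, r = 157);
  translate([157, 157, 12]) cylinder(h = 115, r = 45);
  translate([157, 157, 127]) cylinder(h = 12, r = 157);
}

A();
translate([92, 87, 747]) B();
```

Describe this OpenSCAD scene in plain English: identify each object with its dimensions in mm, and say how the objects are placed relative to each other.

A is a table: top 953 mm (x) × 843 mm (y), 50 mm thick, upper face at z = 747 mm, on four 72×72 mm square legs, each inset 52 mm from the nearest pair of top edges, running from z = 0 to the bottom of the top. Four apron rails, 72 mm thick and 69 mm tall, run between adjacent legs with their top edges flush with the underside of the top and their outer faces flush with the legs' outer faces.

B is a spool: two coaxial disc flanges of radius 157 mm and thickness 12 mm, joined by a core cylinder of radius 45 mm and height 115 mm. The lower flange rests on z = 0 and the three cylinders share a vertical axis.

The spool is on top of the table.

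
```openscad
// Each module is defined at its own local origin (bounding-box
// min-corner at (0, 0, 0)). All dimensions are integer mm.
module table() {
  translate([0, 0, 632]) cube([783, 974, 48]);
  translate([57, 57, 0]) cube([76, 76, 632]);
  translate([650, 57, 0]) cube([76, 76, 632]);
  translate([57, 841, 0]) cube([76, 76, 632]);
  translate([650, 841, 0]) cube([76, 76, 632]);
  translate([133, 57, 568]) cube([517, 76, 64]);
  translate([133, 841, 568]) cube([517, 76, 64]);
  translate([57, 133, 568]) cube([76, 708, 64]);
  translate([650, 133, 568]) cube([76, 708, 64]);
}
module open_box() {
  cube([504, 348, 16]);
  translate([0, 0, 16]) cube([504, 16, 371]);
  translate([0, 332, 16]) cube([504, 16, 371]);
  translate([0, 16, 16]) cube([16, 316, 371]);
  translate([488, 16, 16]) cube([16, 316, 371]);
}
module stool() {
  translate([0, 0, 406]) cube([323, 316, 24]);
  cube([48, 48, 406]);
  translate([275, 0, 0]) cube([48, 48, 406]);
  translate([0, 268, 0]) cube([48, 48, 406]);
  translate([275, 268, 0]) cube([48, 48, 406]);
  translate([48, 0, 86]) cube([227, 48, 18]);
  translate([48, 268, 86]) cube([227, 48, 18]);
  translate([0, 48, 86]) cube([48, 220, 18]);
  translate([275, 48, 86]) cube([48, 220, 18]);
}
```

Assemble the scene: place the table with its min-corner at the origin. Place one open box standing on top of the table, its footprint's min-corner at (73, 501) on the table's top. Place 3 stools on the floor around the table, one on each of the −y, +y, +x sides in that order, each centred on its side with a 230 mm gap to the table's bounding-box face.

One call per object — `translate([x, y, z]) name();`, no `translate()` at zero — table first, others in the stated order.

table();
translate([73, 501, 680]) open_box();
translate([230, -546, 0]) stool();
translate([230, 1204, 0]) stool();
translate([1013, 329, 0]) stool();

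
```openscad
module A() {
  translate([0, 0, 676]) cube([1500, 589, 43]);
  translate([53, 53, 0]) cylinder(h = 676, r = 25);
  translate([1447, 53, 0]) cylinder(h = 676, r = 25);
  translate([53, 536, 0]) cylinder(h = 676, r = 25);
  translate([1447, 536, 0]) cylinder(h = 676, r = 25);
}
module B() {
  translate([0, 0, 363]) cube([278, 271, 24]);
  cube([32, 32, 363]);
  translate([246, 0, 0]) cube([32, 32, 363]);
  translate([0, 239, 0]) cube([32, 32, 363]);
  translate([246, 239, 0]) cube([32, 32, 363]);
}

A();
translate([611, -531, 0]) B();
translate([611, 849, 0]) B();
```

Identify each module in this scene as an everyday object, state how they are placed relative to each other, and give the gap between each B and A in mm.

A is a table. B is a stool. Two stools sit around the table at the −y, +y sides. The gap between each stool and the table is 260 mm.

Each stool's nearest face is 260 mm from the table's bounding box.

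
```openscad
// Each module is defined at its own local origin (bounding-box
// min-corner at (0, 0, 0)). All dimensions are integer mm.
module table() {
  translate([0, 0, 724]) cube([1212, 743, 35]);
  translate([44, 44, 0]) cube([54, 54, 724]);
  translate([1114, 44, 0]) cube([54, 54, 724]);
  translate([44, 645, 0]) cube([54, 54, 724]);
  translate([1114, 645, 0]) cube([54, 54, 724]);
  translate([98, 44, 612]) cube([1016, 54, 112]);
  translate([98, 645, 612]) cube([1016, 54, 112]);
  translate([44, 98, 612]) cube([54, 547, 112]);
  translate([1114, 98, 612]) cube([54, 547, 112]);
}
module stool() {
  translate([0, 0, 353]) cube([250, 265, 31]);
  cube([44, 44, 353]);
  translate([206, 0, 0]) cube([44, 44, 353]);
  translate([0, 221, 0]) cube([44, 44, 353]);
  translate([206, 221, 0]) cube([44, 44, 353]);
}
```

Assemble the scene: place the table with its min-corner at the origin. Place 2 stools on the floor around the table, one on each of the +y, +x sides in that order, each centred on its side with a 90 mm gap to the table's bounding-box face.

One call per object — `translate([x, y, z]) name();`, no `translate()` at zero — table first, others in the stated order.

table();
translate([481, 833, 0]) stool();
translate([1302, 239, 0]) stool();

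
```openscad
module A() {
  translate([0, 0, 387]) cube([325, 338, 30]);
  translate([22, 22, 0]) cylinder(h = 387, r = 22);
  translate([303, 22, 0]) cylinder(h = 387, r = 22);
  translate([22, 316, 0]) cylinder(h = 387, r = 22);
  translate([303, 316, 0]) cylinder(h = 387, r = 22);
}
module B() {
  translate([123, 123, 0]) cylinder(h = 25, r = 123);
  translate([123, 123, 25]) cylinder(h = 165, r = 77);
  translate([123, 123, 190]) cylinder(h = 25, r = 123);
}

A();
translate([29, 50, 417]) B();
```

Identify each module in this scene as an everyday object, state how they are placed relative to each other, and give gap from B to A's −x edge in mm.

A is a stool. B is a spool. The spool is on top of the stool. The gap from the spool to the stool's −x edge is 29 mm.

The spool's min-x is at 29; the stool's min-x is 0; gap = 29 mm.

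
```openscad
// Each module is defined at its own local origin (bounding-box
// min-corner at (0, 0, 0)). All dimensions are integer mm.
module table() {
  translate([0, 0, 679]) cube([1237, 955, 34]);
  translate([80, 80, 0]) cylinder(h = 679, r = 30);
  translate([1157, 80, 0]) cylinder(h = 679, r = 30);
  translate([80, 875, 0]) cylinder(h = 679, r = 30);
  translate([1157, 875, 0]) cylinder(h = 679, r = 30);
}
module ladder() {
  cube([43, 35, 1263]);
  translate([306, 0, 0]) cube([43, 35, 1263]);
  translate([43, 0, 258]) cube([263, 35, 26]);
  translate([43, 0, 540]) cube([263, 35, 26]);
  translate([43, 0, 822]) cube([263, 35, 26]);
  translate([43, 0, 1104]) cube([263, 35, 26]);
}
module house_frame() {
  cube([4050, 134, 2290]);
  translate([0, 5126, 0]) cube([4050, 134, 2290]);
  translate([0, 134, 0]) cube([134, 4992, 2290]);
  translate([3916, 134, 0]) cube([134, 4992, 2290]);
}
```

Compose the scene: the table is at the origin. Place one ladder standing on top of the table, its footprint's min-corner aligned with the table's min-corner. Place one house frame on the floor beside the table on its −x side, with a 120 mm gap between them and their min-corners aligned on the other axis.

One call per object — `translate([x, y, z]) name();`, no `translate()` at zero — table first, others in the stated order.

table();
translate([0, 0, 713]) ladder();
translate([-4170, 0, 0]) house_frame();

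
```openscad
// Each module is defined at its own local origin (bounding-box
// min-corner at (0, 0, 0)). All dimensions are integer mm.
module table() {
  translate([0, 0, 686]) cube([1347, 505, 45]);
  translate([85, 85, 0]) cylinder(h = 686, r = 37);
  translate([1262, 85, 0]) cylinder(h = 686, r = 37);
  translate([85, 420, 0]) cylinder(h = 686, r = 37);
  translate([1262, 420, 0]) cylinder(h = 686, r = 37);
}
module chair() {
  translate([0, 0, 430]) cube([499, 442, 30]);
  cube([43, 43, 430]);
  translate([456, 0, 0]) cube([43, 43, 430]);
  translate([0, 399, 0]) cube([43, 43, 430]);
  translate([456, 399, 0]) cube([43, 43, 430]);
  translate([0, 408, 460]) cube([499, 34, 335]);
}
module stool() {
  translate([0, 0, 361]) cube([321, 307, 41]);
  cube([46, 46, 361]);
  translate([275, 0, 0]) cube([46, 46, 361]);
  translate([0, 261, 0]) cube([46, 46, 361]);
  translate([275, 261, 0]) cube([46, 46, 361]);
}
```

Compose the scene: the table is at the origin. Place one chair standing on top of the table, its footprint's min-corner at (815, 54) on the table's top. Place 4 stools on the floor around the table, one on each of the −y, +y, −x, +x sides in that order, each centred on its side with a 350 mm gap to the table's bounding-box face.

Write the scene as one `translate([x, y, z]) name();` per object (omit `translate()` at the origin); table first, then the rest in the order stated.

table();
translate([815, 54, 731]) chair();
translate([513, -657, 0]) stool();
translate([513, 855, 0]) stool();
translate([-671, 99, 0]) stool();
translate([1697, 99, 0]) stool();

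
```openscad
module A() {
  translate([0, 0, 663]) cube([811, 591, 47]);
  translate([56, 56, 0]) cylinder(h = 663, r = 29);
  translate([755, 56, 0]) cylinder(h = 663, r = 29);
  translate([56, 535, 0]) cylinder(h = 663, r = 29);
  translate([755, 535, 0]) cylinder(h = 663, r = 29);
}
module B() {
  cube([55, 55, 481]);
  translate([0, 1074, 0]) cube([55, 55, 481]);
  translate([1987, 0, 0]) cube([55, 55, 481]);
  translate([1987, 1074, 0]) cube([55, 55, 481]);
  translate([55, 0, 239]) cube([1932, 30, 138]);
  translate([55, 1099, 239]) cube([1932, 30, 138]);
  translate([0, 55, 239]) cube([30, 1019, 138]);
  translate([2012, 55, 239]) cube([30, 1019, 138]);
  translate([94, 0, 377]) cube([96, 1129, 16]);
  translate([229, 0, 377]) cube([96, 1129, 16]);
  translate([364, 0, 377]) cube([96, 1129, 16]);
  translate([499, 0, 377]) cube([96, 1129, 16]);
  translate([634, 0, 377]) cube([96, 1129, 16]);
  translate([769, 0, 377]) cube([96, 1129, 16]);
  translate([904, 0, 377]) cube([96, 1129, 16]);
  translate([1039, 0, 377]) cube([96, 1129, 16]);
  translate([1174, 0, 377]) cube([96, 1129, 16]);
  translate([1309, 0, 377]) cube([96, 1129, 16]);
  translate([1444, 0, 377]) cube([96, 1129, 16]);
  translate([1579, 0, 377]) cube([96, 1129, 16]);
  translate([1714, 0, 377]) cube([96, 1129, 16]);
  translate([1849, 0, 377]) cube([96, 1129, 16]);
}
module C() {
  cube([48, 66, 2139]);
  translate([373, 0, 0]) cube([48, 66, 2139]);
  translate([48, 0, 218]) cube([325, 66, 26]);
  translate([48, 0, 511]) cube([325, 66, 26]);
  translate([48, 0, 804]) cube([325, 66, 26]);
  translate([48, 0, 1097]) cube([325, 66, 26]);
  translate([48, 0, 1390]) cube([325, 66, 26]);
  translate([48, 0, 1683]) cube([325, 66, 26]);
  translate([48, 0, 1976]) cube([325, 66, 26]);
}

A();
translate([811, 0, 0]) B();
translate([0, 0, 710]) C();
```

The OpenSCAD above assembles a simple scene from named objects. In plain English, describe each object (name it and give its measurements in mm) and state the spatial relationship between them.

A is a rectangular dining table. The top is 811×591×47 mm with its upper surface at z = 710 mm. It stands on four round legs of 58 mm diameter, each leg's bounding box inset 27 mm from the nearest pair of top edges, running from the floor to the underside of the top.

B is a bed frame 2042 mm long (x) by 1129 mm wide (y). Four 55×55 mm corner posts, 481 mm tall, at the corners of the footprint. Four rails of 30 mm thickness and 138 mm height run between adjacent posts with their undersides at z = 239 mm, their outer faces flush with the outside of the frame (the two x-running rails run between the posts' inner faces; the two y-running rails run between the posts' inner faces). 14 slats, each 96 mm wide (x) and 16 mm thick, lie across the top of the two x-running rails, running the full 1129 mm width of the frame in y; the slats are evenly spaced along x between the inner faces of the end posts with equal gaps (rounded down to the nearest mm) at the −x end and between each pair — any rounding remainder accumulates at the +x end.

C is a straight ladder. Two 48×66 mm vertical rails, 2139 mm tall, stand 421 mm apart (outside-to-outside) with their front faces coplanar on the −y side. 7 rungs, each 66 mm deep and 26 mm tall, span between the inner faces of the rails, front faces flush with the rails. The lowest rung's underside is at z = 218 mm and rungs are spaced 293 mm apart (underside to underside).

The bed frame is against the table's +x side, with their −y faces flush. The ladder is on top of the table.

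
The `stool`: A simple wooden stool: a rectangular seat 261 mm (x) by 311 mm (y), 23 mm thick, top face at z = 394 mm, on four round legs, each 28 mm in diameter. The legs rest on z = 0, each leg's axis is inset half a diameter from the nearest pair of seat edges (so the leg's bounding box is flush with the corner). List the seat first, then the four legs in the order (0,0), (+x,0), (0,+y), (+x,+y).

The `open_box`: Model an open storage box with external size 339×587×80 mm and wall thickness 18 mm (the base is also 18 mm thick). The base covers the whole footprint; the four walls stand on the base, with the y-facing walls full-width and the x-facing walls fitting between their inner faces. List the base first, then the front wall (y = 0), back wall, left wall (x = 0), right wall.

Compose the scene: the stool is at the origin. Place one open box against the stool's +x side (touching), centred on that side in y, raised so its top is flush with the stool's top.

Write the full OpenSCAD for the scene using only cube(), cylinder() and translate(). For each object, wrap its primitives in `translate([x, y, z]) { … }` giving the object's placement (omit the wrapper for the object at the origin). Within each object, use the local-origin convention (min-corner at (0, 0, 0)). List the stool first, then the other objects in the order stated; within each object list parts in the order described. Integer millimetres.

translate([0, 0, 371]) cube([261, 311, 23]);
translate([14, 14, 0]) cylinder(h = 371, r = 14);
translate([247, 14, 0]) cylinder(h = 371, r = 14);
translate([14, 297, 0]) cylinder(h = 371, r = 14);
translate([247, 297, 0]) cylinder(h = 371, r = 14);
translate([261, -138, 314]) {
  cube([339, 587, 18]);
  translate([0, 0, 18]) cube([339, 18, 62]);
  translate([0, 569, 18]) cube([339, 18, 62]);
  translate([0, 18, 18]) cube([18, 551, 62]);
  translate([321, 18, 18]) cube([18, 551, 62]);
}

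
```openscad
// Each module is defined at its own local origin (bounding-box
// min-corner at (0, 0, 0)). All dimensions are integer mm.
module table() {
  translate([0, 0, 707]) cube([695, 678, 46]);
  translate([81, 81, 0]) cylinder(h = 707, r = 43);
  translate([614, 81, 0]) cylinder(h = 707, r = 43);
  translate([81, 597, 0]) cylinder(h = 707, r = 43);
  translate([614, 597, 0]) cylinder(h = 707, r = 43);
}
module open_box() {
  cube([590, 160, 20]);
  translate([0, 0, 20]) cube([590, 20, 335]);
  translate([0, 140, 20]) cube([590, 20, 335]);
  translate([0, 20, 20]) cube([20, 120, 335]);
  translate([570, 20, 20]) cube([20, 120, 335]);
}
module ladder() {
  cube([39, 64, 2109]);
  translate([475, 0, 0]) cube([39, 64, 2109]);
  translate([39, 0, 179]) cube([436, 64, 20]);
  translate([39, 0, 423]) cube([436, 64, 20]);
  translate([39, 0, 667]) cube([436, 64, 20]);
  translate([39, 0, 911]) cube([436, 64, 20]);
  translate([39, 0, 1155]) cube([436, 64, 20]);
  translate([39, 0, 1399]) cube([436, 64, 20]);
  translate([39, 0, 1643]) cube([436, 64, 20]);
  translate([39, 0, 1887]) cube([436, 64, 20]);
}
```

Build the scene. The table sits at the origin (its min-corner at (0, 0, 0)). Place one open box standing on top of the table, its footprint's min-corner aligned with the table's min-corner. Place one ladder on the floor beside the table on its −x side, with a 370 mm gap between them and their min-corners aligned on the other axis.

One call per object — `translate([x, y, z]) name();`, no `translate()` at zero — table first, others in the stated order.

table();
translate([0, 0, 753]) open_box();
translate([-884, 0, 0]) ladder();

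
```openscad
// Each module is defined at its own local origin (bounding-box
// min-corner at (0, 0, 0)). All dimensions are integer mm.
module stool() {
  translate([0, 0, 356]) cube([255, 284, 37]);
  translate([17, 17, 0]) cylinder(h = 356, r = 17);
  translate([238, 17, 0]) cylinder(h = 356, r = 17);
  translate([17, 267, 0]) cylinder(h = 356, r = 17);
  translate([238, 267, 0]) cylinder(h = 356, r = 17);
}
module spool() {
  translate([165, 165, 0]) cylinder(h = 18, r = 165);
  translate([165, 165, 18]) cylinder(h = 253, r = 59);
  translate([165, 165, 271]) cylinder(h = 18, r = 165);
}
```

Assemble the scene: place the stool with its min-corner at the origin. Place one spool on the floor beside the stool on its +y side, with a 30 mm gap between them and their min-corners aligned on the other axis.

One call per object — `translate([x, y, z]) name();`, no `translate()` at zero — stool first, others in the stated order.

stool();
translate([0, 314, 0]) spool();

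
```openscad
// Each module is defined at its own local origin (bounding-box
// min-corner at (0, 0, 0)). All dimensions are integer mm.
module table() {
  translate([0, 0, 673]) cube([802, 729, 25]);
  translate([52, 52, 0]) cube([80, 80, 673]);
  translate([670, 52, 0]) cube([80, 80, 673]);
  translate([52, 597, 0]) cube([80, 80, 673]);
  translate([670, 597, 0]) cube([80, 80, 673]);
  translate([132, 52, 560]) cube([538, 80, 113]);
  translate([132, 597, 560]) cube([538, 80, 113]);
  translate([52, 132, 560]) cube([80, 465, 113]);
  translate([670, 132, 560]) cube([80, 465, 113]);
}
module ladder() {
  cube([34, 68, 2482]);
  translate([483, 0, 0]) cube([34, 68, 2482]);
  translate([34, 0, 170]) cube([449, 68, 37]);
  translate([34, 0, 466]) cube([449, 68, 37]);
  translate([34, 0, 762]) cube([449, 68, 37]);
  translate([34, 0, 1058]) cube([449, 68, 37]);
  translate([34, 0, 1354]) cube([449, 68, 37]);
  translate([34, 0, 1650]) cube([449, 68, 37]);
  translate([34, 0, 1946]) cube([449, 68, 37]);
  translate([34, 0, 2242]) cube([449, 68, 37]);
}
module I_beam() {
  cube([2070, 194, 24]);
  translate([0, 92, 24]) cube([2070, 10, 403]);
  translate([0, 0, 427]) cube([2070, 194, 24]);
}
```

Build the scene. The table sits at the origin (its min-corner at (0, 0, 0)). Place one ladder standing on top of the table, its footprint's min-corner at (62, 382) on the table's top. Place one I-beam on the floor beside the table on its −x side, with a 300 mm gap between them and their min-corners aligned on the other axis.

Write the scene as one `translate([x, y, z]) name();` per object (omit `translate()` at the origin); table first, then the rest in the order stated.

table();
translate([62, 382, 698]) ladder();
translate([-2370, 0, 0]) I_beam();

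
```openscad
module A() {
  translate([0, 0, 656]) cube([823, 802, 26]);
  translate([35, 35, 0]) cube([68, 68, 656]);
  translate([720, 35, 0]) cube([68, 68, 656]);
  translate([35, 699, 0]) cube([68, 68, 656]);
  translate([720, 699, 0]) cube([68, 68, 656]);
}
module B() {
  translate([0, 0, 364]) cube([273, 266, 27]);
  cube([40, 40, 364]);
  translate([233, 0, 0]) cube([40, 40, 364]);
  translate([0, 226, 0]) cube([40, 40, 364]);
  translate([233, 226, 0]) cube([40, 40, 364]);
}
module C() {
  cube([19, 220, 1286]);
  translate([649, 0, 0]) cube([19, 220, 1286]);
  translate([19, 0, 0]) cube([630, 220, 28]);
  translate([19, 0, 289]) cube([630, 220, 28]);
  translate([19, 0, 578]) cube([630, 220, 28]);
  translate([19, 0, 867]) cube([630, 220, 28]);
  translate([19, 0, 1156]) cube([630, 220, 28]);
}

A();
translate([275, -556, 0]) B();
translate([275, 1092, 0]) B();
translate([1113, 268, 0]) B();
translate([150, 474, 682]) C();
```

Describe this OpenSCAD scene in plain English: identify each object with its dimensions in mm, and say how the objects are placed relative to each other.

A is a rectangular dining table. The top is 823×802×26 mm with its upper surface at z = 682 mm. It stands on four 68×68 mm square legs, each inset 35 mm from the nearest pair of top edges, running from the floor to the underside of the top.

B is a four-legged stool. The seat is 273×266 mm, 27 mm thick, top at z = 391 mm. It stands on four square legs, each 40×40 mm in cross-section, from z = 0 to the seat underside, each flush with a corner of the seat.

C is a bookshelf 668 mm wide overall, 220 mm deep and 1286 mm tall. The two sides are 19 mm thick vertical panels. 5 horizontal shelves of 28 mm thickness span between the inner faces of the sides; the lowest shelf sits on the floor and shelves are stacked with a clear vertical gap of 261 mm between each pair.

Three stools sit around the table at the −y, +y, +x sides. The bookshelf is on top of the table.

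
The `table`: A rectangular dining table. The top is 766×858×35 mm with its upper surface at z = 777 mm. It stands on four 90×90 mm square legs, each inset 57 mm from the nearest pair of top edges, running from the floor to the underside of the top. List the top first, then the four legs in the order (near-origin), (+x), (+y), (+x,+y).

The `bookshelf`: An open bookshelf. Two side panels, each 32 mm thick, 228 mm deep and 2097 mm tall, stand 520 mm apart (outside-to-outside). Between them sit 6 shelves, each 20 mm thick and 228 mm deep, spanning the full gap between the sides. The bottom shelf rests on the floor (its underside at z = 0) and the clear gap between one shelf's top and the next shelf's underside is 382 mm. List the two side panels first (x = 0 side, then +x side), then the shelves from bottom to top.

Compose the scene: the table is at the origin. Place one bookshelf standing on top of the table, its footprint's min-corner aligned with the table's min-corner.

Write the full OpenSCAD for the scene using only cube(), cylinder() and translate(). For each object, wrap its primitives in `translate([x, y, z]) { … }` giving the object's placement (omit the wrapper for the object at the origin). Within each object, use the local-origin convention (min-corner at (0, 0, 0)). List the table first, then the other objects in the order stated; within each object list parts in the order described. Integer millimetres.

translate([0, 0, 742]) cube([766, 858, 35]);
translate([57, 57, 0]) cube([90, 90, 742]);
translate([619, 57, 0]) cube([90, 90, 742]);
translate([57, 711, 0]) cube([90, 90, 742]);
translate([619, 711, 0]) cube([90, 90, 742]);
translate([0, 0, 777]) {
  cube([32, 228, 2097]);
  translate([488, 0, 0]) cube([32, 228, 2097]);
  translate([32, 0, 0]) cube([456, 228, 20]);
  translate([32, 0, 402]) cube([456, 228, 20]);
  translate([32, 0, 804]) cube([456, 228, 20]);
  translate([32, 0, 1206]) cube([456, 228, 20]);
  translate([32, 0, 1608]) cube([456, 228, 20]);
  translate([32, 0, 2010]) cube([456, 228, 20]);
}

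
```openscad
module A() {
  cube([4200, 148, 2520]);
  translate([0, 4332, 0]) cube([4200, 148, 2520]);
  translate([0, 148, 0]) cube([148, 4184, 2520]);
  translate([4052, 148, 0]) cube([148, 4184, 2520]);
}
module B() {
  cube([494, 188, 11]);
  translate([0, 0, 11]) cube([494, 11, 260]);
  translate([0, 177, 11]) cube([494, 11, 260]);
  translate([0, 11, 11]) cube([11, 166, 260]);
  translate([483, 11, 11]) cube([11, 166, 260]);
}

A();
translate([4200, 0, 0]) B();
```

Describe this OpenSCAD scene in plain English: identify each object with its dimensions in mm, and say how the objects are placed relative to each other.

A is the wall frame of a small rectangular building: four walls, each 2520 mm tall and 148 mm thick, enclosing a footprint 4200 mm (x) by 4480 mm (y) outside-to-outside, with no floor or roof. The front and back walls (the −y and +y sides) span the full width; the two side walls fit between them.

B is an open storage box with external size 494×188×271 mm and wall thickness 11 mm (the base is also 11 mm thick). The base covers the whole footprint; the four walls stand on the base, with the y-facing walls full-width and the x-facing walls fitting between their inner faces.

The open box is against the house frame's +x side, with their −y faces flush.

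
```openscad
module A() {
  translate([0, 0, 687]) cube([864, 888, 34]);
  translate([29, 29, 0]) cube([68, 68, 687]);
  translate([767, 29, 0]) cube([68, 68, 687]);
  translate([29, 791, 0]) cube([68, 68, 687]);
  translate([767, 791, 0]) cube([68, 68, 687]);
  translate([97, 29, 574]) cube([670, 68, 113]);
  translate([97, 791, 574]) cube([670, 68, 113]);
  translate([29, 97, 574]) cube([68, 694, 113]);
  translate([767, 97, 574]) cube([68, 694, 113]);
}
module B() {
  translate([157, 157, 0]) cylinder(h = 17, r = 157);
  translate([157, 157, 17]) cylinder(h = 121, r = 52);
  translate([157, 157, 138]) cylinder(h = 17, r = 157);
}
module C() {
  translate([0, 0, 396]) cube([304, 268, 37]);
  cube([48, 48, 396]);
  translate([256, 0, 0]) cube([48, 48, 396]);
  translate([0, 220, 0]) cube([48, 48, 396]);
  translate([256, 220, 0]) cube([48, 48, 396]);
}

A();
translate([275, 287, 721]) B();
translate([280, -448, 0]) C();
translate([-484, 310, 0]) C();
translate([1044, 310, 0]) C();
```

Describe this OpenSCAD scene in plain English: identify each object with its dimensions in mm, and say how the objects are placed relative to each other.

A is a rectangular dining table. The top is 864×888×34 mm with its upper surface at z = 721 mm. It stands on four 68×68 mm square legs, each inset 29 mm from the nearest pair of top edges, running from the floor to the underside of the top. Four apron rails, 68 mm thick and 113 mm tall, run between adjacent legs with their top edges flush with the underside of the top and their outer faces flush with the legs' outer faces.

B is a spool: two coaxial disc flanges of radius 157 mm and thickness 17 mm, joined by a core cylinder of radius 52 mm and height 121 mm. The lower flange rests on z = 0 and the three cylinders share a vertical axis.

C is a four-legged stool. The seat is 304×268 mm, 37 mm thick, top at z = 433 mm. It stands on four square legs, each 48×48 mm in cross-section, from z = 0 to the seat underside, each flush with a corner of the seat.

The spool is on top of the table, centred. Three stools sit around the table at the −y, −x, +x sides.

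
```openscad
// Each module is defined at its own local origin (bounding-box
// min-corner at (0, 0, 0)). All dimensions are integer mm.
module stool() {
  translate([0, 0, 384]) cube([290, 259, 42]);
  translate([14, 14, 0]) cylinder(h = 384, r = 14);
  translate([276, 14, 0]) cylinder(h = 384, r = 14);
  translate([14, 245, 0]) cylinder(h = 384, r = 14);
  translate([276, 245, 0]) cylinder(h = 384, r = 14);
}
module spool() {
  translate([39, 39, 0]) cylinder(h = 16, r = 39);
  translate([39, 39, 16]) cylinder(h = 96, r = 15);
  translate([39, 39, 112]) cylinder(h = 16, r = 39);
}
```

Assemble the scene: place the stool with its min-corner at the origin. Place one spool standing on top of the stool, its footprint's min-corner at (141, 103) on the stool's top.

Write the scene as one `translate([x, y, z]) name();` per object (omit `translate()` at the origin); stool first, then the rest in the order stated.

stool();
translate([141, 103, 426]) spool();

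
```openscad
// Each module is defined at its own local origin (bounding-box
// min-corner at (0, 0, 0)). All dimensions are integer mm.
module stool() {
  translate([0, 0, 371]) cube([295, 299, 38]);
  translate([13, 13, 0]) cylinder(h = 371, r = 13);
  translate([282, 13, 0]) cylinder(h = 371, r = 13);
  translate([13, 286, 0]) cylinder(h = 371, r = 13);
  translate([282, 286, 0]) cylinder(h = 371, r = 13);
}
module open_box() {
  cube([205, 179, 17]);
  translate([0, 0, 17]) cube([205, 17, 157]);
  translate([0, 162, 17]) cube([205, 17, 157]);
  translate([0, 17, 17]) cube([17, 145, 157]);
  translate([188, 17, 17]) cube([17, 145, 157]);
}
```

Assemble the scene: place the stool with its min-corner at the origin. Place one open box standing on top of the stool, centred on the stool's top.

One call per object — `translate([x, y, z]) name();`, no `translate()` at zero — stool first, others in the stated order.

stool();
translate([45, 60, 409]) open_box();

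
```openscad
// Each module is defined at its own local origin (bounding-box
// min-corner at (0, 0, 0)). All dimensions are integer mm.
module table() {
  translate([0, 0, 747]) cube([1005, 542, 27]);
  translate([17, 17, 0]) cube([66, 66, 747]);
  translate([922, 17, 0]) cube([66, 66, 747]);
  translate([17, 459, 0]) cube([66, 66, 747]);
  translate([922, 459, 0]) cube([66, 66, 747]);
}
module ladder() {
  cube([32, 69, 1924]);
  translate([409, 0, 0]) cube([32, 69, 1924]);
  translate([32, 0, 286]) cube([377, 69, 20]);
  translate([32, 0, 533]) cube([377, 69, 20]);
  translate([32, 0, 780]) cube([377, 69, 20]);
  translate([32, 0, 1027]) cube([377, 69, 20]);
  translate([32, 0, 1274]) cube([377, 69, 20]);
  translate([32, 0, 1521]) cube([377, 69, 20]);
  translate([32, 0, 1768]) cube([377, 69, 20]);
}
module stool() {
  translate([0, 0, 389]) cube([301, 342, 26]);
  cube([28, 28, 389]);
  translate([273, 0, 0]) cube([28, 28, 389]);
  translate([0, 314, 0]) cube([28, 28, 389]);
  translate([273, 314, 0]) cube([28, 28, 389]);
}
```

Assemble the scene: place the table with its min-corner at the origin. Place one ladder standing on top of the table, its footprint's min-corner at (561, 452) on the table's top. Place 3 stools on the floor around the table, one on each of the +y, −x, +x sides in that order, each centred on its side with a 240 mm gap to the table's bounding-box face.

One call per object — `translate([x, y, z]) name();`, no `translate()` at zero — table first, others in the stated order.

table();
translate([561, 452, 774]) ladder();
translate([352, 782, 0]) stool();
translate([-541, 100, 0]) stool();
translate([1245, 100, 0]) stool();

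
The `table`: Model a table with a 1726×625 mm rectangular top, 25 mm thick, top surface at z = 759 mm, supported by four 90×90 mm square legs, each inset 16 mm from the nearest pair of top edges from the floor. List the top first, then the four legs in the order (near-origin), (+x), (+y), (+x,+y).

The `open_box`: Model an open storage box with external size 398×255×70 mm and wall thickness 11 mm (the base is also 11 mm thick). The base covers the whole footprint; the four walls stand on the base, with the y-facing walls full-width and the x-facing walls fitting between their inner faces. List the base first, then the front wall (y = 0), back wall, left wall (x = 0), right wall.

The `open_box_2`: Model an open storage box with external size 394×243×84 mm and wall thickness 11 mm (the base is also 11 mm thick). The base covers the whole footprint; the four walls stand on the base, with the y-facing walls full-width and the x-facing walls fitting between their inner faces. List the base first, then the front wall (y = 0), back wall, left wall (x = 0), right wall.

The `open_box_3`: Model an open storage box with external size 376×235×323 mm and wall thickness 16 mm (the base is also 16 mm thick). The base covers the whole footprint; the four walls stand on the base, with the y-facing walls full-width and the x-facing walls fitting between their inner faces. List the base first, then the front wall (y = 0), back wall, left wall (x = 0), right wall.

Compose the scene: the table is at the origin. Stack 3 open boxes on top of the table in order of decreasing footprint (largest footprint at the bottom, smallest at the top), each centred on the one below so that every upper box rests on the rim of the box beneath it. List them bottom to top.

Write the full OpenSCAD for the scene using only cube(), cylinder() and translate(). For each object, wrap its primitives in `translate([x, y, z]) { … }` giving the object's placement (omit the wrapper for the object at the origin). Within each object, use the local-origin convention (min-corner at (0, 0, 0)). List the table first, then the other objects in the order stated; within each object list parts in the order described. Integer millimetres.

translate([0, 0, 734]) cube([1726, 625, 25]);
translate([16, 16, 0]) cube([90, 90, 734]);
translate([1620, 16, 0]) cube([90, 90, 734]);
translate([16, 519, 0]) cube([90, 90, 734]);
translate([1620, 519, 0]) cube([90, 90, 734]);
translate([664, 185, 759]) {
  cube([398, 255, 11]);
  translate([0, 0, 11]) cube([398, 11, 59]);
  translate([0, 244, 11]) cube([398, 11, 59]);
  translate([0, 11, 11]) cube([11, 233, 59]);
  translate([387, 11, 11]) cube([11, 233, 59]);
}
translate([666, 191, 829]) {
  cube([394, 243, 11]);
  translate([0, 0, 11]) cube([394, 11, 73]);
  translate([0, 232, 11]) cube([394, 11, 73]);
  translate([0, 11, 11]) cube([11, 221, 73]);
  translate([383, 11, 11]) cube([11, 221, 73]);
}
translate([675, 195, 913]) {
  cube([376, 235, 16]);
  translate([0, 0, 16]) cube([376, 16, 307]);
  translate([0, 219, 16]) cube([376, 16, 307]);
  translate([0, 16, 16]) cube([16, 203, 307]);
  translate([360, 16, 16]) cube([16, 203, 307]);
}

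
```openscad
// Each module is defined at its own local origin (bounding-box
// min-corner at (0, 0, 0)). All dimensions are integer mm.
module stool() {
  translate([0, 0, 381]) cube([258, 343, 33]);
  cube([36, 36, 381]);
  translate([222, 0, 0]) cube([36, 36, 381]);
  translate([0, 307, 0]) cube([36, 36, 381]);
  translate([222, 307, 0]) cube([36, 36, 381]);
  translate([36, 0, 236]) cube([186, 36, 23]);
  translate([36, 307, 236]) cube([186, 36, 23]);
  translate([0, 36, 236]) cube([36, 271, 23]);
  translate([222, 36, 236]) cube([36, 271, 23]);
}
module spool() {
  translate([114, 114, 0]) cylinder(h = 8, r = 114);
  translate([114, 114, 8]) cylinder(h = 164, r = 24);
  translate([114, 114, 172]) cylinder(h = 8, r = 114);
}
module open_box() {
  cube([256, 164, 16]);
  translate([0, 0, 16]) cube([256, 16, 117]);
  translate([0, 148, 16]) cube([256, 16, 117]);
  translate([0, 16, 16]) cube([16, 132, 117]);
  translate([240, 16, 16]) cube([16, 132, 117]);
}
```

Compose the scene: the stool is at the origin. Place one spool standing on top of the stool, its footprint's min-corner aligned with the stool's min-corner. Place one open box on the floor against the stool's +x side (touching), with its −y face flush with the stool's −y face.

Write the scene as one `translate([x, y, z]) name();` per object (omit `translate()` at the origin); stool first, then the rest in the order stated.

stool();
translate([0, 0, 414]) spool();
translate([258, 0, 0]) open_box();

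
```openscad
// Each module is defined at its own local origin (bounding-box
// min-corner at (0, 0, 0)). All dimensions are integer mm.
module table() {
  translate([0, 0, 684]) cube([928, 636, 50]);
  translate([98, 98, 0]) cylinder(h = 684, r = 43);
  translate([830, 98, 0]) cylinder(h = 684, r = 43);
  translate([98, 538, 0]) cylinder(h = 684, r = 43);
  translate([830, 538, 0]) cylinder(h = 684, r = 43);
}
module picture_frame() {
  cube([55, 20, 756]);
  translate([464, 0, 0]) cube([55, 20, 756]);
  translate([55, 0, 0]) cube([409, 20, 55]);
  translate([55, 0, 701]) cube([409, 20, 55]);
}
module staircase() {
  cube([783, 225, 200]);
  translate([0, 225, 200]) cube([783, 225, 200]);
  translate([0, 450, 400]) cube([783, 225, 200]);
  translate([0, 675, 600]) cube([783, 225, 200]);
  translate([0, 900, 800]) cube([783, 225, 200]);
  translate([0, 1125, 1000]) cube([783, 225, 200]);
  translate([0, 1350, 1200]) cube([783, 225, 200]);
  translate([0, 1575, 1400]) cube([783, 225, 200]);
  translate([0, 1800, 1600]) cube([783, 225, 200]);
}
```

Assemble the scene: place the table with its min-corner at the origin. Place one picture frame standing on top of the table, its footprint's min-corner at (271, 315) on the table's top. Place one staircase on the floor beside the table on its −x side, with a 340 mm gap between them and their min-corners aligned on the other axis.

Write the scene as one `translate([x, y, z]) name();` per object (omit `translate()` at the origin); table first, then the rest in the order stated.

table();
translate([271, 315, 734]) picture_frame();
translate([-1123, 0, 0]) staircase();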